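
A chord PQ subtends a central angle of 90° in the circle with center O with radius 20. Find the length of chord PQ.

Drop a perpendicular from the center to the chord, bisecting both the chord and the central angle.
Each half-chord = r sin(θ/2) = 20 sin(45°).
The full chord = 2 × 20 × sin(45°) = 20*sqrt(2).

20*sqrt(2)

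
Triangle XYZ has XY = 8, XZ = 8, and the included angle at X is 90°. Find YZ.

Since angle X = 90°, this is a right triangle and the law of cosines reduces to the Pythagorean theorem.
YZ^2 = 8^2 + 8^2 = 128
YZ = 8*sqrt(2)

8*sqrt(2)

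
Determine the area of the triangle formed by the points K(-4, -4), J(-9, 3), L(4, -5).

Shoelace: Area = (1/2)|-4(3--5) + -9(-5--4) + 4(-4-3)| = (1/2)(51) = 51/2

51/2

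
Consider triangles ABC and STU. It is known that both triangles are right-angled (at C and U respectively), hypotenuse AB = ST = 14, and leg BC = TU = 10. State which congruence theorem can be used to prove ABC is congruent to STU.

Consider the given information: both triangles are right-angled (at C and U respectively), hypotenuse AB = ST = 14, and leg BC = TU = 10
This is not SSS or AAS: SSS requires all three pairs of sides, but we don't have that. AAS requires two angles and a non-included side.
The correct criterion is HL. The hypotenuse and one leg of two right triangles are equal (Hypotenuse-Leg).

HL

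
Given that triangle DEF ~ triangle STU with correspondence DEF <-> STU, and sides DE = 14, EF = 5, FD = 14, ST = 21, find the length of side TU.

Similar triangles have proportional sides. Setting up the proportion:
ST / DE = TU / EF
21 / 14 = TU / 5
TU = 5 * 21 / 14 = 15/2.

15/2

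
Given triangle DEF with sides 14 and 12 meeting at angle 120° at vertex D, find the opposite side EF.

By the law of cosines: EF^2 = DE^2 + DF^2 - 2*DE*DF*cos(D)
EF^2 = 14^2 + 12^2 - 2*14*12*cos(120°)
EF^2 = 196 + 144 - 336*(-1/2)
EF^2 = 508
EF = 2*sqrt(127)

2*sqrt(127)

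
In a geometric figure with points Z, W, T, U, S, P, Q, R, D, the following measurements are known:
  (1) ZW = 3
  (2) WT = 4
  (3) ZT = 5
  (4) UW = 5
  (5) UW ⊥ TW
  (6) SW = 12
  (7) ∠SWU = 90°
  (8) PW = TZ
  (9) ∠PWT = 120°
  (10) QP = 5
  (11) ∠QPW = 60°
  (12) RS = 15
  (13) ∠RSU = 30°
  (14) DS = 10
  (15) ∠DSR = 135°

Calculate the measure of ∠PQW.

From the given relations: PW = TZ = 5.
Step 1: By the law of cosines on triangle QPW: QW² = 5² + 5² − 2·5·5·cos(60°) = 25, so QW = 5.
Step 2: By the inverse law of cosines on triangle PQW: cos(∠PQW) = (5² + 5² − 5²) / (2·5·5) = 25/50 = 0.5, so ∠PQW = 60°.

Therefore, the measure of angle ∠PQW = 60°.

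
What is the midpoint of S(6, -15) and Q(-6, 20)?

The midpoint is the average of the coordinates:
x: (6 + -6)/2 = 0
y: (-15 + 20)/2 = 5/2
Midpoint = (0, 5/2)

(0, 5/2)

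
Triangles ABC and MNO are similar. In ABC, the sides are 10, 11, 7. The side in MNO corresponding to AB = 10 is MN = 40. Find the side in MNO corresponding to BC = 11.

k = 40/10 = 4. NO = 4 * 11 = 44.

44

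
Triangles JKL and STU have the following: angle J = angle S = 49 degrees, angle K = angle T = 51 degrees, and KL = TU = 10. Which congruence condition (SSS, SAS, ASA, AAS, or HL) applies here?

The given information provides:
angle J = angle S = 49 degrees, angle K = angle T = 51 degrees, and KL = TU = 10
This matches the AAS congruence theorem.
Two pairs of corresponding angles and a non-included side are equal (Angle-Angle-Side).

AAS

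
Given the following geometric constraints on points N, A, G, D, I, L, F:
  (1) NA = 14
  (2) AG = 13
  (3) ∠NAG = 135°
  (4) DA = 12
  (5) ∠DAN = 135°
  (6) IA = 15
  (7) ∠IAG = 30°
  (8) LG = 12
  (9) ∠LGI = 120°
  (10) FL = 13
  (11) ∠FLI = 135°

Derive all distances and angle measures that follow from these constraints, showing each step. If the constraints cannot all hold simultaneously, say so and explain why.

The constraints are consistent.

Step 1: From NA = 14, AG = 13, and ∠NAG = 135°, by the law of cosines:
  NG² = NA² + AG² - 2·NA·AG·cos(135°) = 196 + 169 + 257.4 = 622.4
  NG ≈ 24.95

Step 2: From NA = 14, AD = 12, and ∠NAD = 135°, by the law of cosines:
  ND² = NA² + AD² - 2·NA·AD·cos(135°) = 196 + 144 + 237.6 = 577.6
  ND ≈ 24.03

Step 3: From GA = 13, AI = 15, and ∠GAI = 30°, by the law of cosines:
  GI² = GA² + AI² - 2·GA·AI·cos(30°) = 169 + 225 - 337.7 = 56.25
  GI ≈ 7.5

Step 4: From IG = 7.5, GL = 12, and ∠IGL = 120°, by the law of cosines:
  IL² = IG² + GL² - 2·IG·GL·cos(120°) = 56.25 + 144 + 90 = 290.3
  IL ≈ 17.04

Step 5: From NA = 14, ND = 24.03, AD = 12, by the inverse law of cosines:
  cos(∠AND) = (NA² + ND² - AD²) / (2·NA·ND)
  ∠AND = 20.68°

Step 6: From NA = 14, NG = 24.95, AG = 13, by the inverse law of cosines:
  cos(∠ANG) = (NA² + NG² - AG²) / (2·NA·NG)
  ∠ANG = 21.62°

Step 7: From GA = 13, GI = 7.5, AI = 15, by the inverse law of cosines:
  cos(∠AGI) = (GA² + GI² - AI²) / (2·GA·GI)
  ∠AGI = 89.93°

Step 8: From GA = 13, GN = 24.95, AN = 14, by the inverse law of cosines:
  cos(∠AGN) = (GA² + GN² - AN²) / (2·GA·GN)
  ∠AGN = 23.38°

Step 9: From DA = 12, DN = 24.03, AN = 14, by the inverse law of cosines:
  cos(∠ADN) = (DA² + DN² - AN²) / (2·DA·DN)
  ∠ADN = 24.32°

Step 10: From IA = 15, IG = 7.5, AG = 13, by the inverse law of cosines:
  cos(∠AIG) = (IA² + IG² - AG²) / (2·IA·IG)
  ∠AIG = 60.07°

Step 11: From IL = 17.04, LF = 13, and ∠ILF = 135°, by the law of cosines:
  IF² = IL² + LF² - 2·IL·LF·cos(135°) = 290.3 + 169 + 313.2 = 772.5
  IF ≈ 27.79

Step 12: From IG = 7.5, IL = 17.04, GL = 12, by the inverse law of cosines:
  cos(∠GIL) = (IG² + IL² - GL²) / (2·IG·IL)
  ∠GIL = 37.59°

Step 13: From LG = 12, LI = 17.04, GI = 7.5, by the inverse law of cosines:
  cos(∠GLI) = (LG² + LI² - GI²) / (2·LG·LI)
  ∠GLI = 22.41°

Step 14: From IF = 27.79, IL = 17.04, FL = 13, by the inverse law of cosines:
  cos(∠FIL) = (IF² + IL² - FL²) / (2·IF·IL)
  ∠FIL = 19.31°

Step 15: From FI = 27.79, FL = 13, IL = 17.04, by the inverse law of cosines:
  cos(∠IFL) = (FI² + FL² - IL²) / (2·FI·FL)
  ∠IFL = 25.69°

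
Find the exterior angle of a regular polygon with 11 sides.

Each exterior angle of a regular n-gon is 360 / n.
For n = 11: 360 / 11 = 360/11 degrees.

360/11 degrees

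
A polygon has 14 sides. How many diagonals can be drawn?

Total line segments between 14 vertices = C(14,2) = 91.
Subtract the 14 sides: 91 - 14 = 77 diagonals.

77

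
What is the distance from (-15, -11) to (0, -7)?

The horizontal distance is |0 - -15| = 15 and the vertical distance is |-7 - -11| = 4.
By the Pythagorean theorem, d = sqrt(15^2 + 4^2) = sqrt(241).

sqrt(241)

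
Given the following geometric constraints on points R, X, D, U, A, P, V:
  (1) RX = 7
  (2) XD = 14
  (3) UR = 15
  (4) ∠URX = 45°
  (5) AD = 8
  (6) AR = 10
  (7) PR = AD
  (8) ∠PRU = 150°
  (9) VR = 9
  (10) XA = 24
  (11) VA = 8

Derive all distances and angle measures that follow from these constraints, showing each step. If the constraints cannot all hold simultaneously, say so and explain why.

These constraints are not satisfiable: by the triangle inequality in triangle DXA, (2) XD = 14 and (5) AD = 8 force XA ≤ 14 + 8 = 22, but (10) says XA = 24. No planar figure meets all of them, so nothing further can be derived.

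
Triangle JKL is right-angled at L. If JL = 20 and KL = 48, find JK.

JK = sqrt(20^2 + 48^2) = sqrt(2704) = 52

52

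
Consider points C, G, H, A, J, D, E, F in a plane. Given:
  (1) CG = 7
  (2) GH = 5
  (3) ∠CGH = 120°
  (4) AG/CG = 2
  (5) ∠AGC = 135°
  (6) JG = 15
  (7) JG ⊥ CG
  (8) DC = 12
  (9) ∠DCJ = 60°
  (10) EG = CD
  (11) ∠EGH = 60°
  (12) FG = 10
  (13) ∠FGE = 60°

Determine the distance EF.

From the given relations: EG = CD = 12.
Step 1: By the law of cosines on triangle EGF: EF² = 12² + 10² − 2·12·10·cos(60°) = 124, so EF = 2·√31.

Therefore, the length of EF = 2·√31.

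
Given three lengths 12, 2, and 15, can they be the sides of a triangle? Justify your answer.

The longest side is 15. The other two sides sum to 2 + 12 = 14.
Since 14 ≤ 15, the two shorter sides cannot reach around to close the triangle.

No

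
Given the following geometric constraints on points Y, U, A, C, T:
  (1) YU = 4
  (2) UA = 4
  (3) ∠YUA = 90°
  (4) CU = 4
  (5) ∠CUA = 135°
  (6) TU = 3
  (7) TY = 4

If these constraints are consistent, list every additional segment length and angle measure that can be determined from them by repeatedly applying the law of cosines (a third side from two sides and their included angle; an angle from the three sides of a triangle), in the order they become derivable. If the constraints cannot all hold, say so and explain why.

The constraints are consistent. Derivable facts, in order:
After 1 step:
- AC ≈ 7.39
- YA = 4·√2
- ∠TUY = 67.98°
- ∠TYU = 44.05°
- ∠UTY = 67.98°
After 2 steps:
- ∠ACU = 22.5°
- ∠AYU = 45°
- ∠CAU = 22.5°
- ∠UAY = 45°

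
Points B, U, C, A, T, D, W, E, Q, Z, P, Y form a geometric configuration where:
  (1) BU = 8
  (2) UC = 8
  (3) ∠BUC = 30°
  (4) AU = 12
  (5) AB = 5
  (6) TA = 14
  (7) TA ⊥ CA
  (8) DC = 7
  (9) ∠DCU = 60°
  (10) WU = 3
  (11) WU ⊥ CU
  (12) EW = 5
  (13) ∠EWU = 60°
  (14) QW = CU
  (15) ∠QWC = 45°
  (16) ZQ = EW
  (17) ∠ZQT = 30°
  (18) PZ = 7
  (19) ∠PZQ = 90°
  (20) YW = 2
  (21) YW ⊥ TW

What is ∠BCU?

Step 1: By the law of cosines on triangle CUB: CB² = 8² + 8² − 2·8·8·cos(30°) = 17.15, so CB ≈ 4.14.
Step 2: By the inverse law of cosines on triangle BCU: cos(∠BCU) = (4.14² + 8² − 8²) / (2·4.14·8) = 17.15/66.26 = 0.2588, so ∠BCU = 75°.

Therefore, the measure of angle ∠BCU = 75°.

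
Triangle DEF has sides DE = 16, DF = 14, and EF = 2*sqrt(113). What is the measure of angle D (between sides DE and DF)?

When all three sides of a triangle are known, the law of cosines can be rearranged to find any angle.
cos(C) = (a² + b² - c²) / (2ab) gives cos(D) = 0.
Taking the inverse cosine: D = 90°.

90°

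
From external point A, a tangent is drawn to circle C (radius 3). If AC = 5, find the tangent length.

The tangent, radius, and line from the external point to the center form a right triangle.
The right angle is where the tangent meets the radius.
By the Pythagorean theorem: tangent² + 3² = 5²
tangent² = 25 - 9 = 16
tangent = 4

4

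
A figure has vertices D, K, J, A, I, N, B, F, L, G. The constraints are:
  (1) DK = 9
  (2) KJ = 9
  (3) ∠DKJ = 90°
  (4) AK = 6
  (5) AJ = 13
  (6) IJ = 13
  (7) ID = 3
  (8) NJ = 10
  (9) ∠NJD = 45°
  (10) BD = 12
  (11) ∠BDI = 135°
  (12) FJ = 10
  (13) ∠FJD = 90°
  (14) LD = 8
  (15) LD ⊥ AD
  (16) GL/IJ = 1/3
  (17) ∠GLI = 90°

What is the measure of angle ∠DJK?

Step 1: By the law of cosines on triangle JKD: JD² = 9² + 9² − 2·9·9·cos(90°) = 162, so JD = 9·√2.
Step 2: By the inverse law of cosines on triangle DJK: cos(∠DJK) = ((9·√2)² + 9² − 9²) / (2·9·√2·9) = 162/229.1 = 0.7071, so ∠DJK = 45°.

Therefore, the measure of angle ∠DJK = 45°.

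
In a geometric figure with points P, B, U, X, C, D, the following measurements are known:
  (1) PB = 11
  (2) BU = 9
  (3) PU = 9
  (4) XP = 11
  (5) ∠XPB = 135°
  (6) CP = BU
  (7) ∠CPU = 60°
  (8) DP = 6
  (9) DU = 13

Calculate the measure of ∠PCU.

From the given relations: CP = BU = 9.
Step 1: By the law of cosines on triangle CPU: CU² = 9² + 9² − 2·9·9·cos(60°) = 81, so CU = 9.
Step 2: By the inverse law of cosines on triangle PCU: cos(∠PCU) = (9² + 9² − 9²) / (2·9·9) = 81/162 = 0.5, so ∠PCU = 60°.

Therefore, the measure of angle ∠PCU = 60°.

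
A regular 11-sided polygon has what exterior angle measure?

Each exterior angle of a regular n-gon is 360 / n.
For n = 11: 360 / 11 = 360/11 degrees.

360/11 degrees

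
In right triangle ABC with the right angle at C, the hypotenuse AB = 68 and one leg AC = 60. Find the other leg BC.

BC = sqrt(68^2 - 60^2) = sqrt(1024) = 32

32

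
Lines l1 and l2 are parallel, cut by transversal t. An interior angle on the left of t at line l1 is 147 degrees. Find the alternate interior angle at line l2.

Alternate interior angles formed by parallel lines and a transversal are equal.
The given angle is 147 degrees.
The alternate interior angle = 147 degrees.

147 degrees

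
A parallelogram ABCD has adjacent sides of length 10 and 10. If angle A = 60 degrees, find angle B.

Opposite sides of a parallelogram are parallel, so consecutive angles form co-interior angles on a transversal.
Co-interior angles sum to 180°, giving angle B = 180 - 60 = 120 degrees.

120 degrees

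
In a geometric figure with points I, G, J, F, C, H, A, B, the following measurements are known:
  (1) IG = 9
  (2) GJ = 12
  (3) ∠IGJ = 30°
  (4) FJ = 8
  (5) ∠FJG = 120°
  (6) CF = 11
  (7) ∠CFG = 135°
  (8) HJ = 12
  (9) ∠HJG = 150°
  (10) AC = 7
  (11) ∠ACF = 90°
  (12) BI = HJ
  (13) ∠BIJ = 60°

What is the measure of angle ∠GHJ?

Step 1: By the law of cosines on triangle HJG: HG² = 12² + 12² − 2·12·12·cos(150°) = 537.42, so HG ≈ 23.18.
Step 2: By the inverse law of cosines on triangle GHJ: cos(∠GHJ) = (23.18² + 12² − 12²) / (2·23.18·12) = 537.42/556.37 = 0.9659, so ∠GHJ = 15°.

Therefore, the measure of angle ∠GHJ = 15°.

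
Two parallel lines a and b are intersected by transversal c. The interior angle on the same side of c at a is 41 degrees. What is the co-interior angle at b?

Co-interior angles (same-side interior) formed by parallel lines and a transversal are supplementary (sum to 180 degrees).
The given angle is 41 degrees.
The co-interior angle = 180 - 41 = 139 degrees.

139 degrees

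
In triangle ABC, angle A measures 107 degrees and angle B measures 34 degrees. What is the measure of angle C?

Let angle C = x. Then 107 + 34 + x = 180.
x = 180 - 141 = 39 degrees.

39 degrees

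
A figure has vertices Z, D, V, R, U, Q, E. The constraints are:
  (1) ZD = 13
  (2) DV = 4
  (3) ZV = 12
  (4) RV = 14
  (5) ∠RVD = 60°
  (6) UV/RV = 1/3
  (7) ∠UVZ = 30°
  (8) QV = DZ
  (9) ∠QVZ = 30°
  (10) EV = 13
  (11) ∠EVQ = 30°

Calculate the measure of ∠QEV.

From the given relations: QV = DZ = 13.
Step 1: By the law of cosines on triangle EVQ: EQ² = 13² + 13² − 2·13·13·cos(30°) = 45.28, so EQ ≈ 6.73.
Step 2: By the inverse law of cosines on triangle QEV: cos(∠QEV) = (6.73² + 13² − 13²) / (2·6.73·13) = 45.28/174.96 = 0.2588, so ∠QEV = 75°.

Therefore, the measure of angle ∠QEV = 75°.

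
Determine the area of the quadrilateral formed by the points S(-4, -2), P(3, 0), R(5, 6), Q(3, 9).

The Shoelace formula works by pairing each vertex with the next (cycling back to the first).
For each pair, compute x_i*y_(i+1) - x_(i+1)*y_i:
  (-4*0 - 3*-2) = 6
  (3*6 - 5*0) = 18
  (5*9 - 3*6) = 27
  (3*-2 - -4*9) = 30
Taking half the absolute value of the total: Area = (1/2)(81) = 81/2.

81/2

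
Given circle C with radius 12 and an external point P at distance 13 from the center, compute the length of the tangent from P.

Let T be the point of tangency. Then CT ⊥ PT (radius ⊥ tangent).
In right triangle CTP: CP² = CT² + PT²
13² = 12² + PT²
PT² = 25, PT = 5

5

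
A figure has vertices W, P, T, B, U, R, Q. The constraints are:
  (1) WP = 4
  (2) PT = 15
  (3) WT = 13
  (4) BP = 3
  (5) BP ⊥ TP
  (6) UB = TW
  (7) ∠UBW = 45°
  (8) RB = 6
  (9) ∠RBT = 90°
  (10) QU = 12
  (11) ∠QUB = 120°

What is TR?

Step 1: By the law of cosines on triangle BPT: BT² = 3² + 15² − 2·3·15·cos(90°) = 234, so BT = 3·√26.
Step 2: By the law of cosines on triangle TBR: TR² = (3·√26)² + 6² − 2·3·√26·6·cos(90°) = 270, so TR = 3·√30.

Therefore, the length of TR = 3·√30.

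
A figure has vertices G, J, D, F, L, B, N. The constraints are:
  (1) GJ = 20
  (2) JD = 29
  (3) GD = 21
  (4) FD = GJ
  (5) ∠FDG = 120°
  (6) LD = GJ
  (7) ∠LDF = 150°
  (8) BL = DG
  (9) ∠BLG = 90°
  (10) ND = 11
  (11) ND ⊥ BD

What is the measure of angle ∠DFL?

From the given relations: FD = GJ = 20; LD = GJ = 20.
Step 1: By the law of cosines on triangle FDL: FL² = 20² + 20² − 2·20·20·cos(150°) = 1492.82, so FL ≈ 38.64.
Step 2: By the inverse law of cosines on triangle DFL: cos(∠DFL) = (20² + 38.64² − 20²) / (2·20·38.64) = 1492.82/1545.48 = 0.9659, so ∠DFL = 15°.

Therefore, the measure of angle ∠DFL = 15°.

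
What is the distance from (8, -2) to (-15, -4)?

d = sqrt((-23)^2 + (-2)^2) = sqrt(533)

sqrt(533)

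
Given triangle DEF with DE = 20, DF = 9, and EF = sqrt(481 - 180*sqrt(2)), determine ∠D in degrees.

By the inverse law of cosines: cos(D) = (DE² + DF² - EF²) / (2 × DE × DF)
cos(D) = (20² + 9² - (sqrt(481 - 180*sqrt(2)))²) / (2 × 20 × 9)
cos(D) = (400 + 81 - (481 - 180*sqrt(2))) / 360
cos(D) = sqrt(2)/2
D = arccos(sqrt(2)/2) = 45°

45°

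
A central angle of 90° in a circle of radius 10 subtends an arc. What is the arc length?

The full circumference is 2πr = 2π(10) = 20*pi.
The arc spans 90° out of 360°, which is a fraction of 1/4.
Arc length = 20*pi × 1/4 = 5*pi.

5*pi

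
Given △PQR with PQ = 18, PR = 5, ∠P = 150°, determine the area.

Area = (1/2)(18)(5) sin(150°) = (1/2)(18)(5)(1/2) = 45/2

45/2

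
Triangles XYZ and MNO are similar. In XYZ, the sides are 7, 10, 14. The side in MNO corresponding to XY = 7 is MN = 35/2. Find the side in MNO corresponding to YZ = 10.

k = 35/2/7 = 5/2. NO = 5/2 * 10 = 25.

25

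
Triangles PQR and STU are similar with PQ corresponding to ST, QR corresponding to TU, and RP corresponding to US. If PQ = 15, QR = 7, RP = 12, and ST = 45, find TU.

Since the triangles are similar, the ratio of corresponding sides is constant.
Scale factor k = ST / PQ = 45 / 15 = 3
TU = k * QR = 3 * 7 = 21

21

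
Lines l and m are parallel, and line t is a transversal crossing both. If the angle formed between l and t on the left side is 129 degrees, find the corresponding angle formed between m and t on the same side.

Corresponding angles are equal: 129 degrees.

129 degrees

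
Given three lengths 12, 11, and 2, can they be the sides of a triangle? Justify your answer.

Yes.
The triangle inequality requires that the sum of any two sides exceeds the third.
Here 2 + 11 = 13 > 12, so the condition is met.

Yes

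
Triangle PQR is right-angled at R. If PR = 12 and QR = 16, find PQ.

PQ = sqrt(12^2 + 16^2) = sqrt(400) = 20

20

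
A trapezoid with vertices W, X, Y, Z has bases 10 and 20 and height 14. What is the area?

Area of a trapezoid = (base1 + base2) * height / 2
Area = (10 + 20) * 14 / 2
Area = 30 * 14 / 2
Area = 420 / 2
Area = 210

210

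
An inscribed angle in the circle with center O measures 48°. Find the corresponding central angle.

The inscribed angle theorem states that a central angle is always twice any inscribed angle that subtends the same arc.
Since the inscribed angle is 48°, the central angle = 2 × 48° = 96°.

96°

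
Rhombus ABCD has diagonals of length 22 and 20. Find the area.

The diagonals of a rhombus divide it into four right triangles.
Each triangle has legs 22/ 2 = 11 and 20/2 = 10, so each has area (1/2)*11*10 = 55.
Four such triangles give total area = (d1 * d2) / 2 = 220.

220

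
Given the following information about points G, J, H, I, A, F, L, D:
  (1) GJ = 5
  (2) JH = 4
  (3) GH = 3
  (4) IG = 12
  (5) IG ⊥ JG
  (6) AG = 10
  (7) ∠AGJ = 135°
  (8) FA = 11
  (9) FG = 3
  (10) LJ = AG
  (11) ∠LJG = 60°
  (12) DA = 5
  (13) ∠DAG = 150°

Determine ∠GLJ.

From the given relations: LJ = AG = 10.
Step 1: By the law of cosines on triangle LJG: LG² = 10² + 5² − 2·10·5·cos(60°) = 75, so LG = 5·√3.
Step 2: By the inverse law of cosines on triangle GLJ: cos(∠GLJ) = ((5·√3)² + 10² − 5²) / (2·5·√3·10) = 150/173.21 = 0.866, so ∠GLJ = 30°.

Therefore, the measure of angle ∠GLJ = 30°.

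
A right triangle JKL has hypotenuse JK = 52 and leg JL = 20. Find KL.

KL = sqrt(52^2 - 20^2) = sqrt(2304) = 48

48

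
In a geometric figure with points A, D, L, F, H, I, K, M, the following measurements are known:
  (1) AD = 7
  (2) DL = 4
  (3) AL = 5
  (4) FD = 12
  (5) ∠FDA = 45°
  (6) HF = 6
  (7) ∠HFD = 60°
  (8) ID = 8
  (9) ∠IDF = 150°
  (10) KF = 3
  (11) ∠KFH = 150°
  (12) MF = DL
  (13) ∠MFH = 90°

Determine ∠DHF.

Step 1: By the law of cosines on triangle HFD: HD² = 6² + 12² − 2·6·12·cos(60°) = 108, so HD = 6·√3.
Step 2: By the inverse law of cosines on triangle DHF: cos(∠DHF) = ((6·√3)² + 6² − 12²) / (2·6·√3·6) = 0/124.71 = 0, so ∠DHF = 90°.

Therefore, the measure of angle ∠DHF = 90°.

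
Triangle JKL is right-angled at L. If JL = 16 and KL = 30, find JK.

In a right triangle, the square of the hypotenuse equals the sum of the squares of the two legs.
The legs are 16 and 30, so the hypotenuse = sqrt(256 + 900) = sqrt(1156) = 34.

34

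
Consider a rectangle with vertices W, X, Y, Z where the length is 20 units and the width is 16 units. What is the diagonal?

d = sqrt(20^2 + 16^2) = sqrt(656) = 4*sqrt(41)

4*sqrt(41)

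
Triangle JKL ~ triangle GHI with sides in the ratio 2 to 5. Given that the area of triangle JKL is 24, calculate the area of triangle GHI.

The ratio of areas of similar triangles = (side ratio)^2.
Side ratio = 2:5, so area ratio = 4:25.
Area of GHI / Area of JKL = 25/4
Area of GHI = 24 * 25/4 = 150

150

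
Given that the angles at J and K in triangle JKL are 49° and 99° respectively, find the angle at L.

angle L = 180 - 49 - 99 = 32 degrees.

32 degrees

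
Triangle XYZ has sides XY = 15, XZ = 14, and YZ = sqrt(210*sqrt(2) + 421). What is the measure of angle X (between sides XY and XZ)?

By the inverse law of cosines: cos(X) = (XY² + XZ² - YZ²) / (2 × XY × XZ)
cos(X) = (15² + 14² - (sqrt(210*sqrt(2) + 421))²) / (2 × 15 × 14)
cos(X) = (225 + 196 - (210*sqrt(2) + 421)) / 420
cos(X) = -sqrt(2)/2
X = arccos(-sqrt(2)/2) = 135°

135°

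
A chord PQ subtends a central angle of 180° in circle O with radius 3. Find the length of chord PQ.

Chord = 2(3) sin(90°) = 6

6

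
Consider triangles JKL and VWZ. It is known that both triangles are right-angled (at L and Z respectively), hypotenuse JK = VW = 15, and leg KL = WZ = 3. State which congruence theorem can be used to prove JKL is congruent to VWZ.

The given information provides:
both triangles are right-angled (at L and Z respectively), hypotenuse JK = VW = 15, and leg KL = WZ = 3
This matches the HL congruence theorem.
The hypotenuse and one leg of two right triangles are equal (Hypotenuse-Leg).

HL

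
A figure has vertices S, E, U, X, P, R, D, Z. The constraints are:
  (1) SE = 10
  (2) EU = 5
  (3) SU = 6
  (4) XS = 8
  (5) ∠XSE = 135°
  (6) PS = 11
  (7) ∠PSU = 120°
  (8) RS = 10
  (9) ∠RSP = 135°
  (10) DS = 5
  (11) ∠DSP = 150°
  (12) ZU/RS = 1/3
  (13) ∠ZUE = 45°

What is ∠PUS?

Step 1: By the law of cosines on triangle USP: UP² = 6² + 11² − 2·6·11·cos(120°) = 223, so UP ≈ 14.93.
Step 2: By the inverse law of cosines on triangle PUS: cos(∠PUS) = (14.93² + 6² − 11²) / (2·14.93·6) = 138/179.2 = 0.7701, so ∠PUS = 39.64°.

Therefore, the measure of angle ∠PUS = 39.64°.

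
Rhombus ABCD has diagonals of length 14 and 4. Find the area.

Area = (14 * 4) / 2 = 56 / 2 = 28

28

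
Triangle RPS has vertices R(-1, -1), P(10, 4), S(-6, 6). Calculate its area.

The Shoelace formula computes the area from vertex coordinates by summing cross products.
For vertices (-1,-1), (10,4), (-6,6):
Signed sum = -1*4 - 10*-1 + 10*6 - -6*4 + -6*-1 - -1*6
= 6 + 84 + 12 = 102
Area = (1/2)|102| = 51.

51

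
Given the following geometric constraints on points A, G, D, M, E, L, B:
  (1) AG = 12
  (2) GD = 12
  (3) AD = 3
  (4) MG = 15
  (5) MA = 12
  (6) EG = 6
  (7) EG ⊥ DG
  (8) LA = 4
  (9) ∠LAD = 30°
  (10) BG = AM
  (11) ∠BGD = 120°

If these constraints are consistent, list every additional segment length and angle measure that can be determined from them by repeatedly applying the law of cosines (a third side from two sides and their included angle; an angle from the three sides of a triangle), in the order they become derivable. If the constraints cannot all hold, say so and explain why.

The constraints are consistent. Derivable facts, in order:
After 1 step:
- DB = 12·√3
- DE = 6·√5
- DL ≈ 2.05
- ∠ADG = 82.82°
- ∠AGD = 14.36°
- ∠AGM = 51.32°
- ∠AMG = 51.32°
- ∠DAG = 82.82°
- ∠GAM = 77.36°
After 2 steps:
- ∠ADL = 103.06°
- ∠ALD = 46.94°
- ∠BDG = 30°
- ∠DBG = 30°
- ∠DEG = 63.43°
- ∠EDG = 26.57°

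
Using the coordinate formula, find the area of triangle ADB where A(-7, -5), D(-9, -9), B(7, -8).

The Shoelace formula computes the area from vertex coordinates by summing cross products.
For vertices (-7,-5), (-9,-9), (7,-8):
Signed sum = -7*-9 - -9*-5 + -9*-8 - 7*-9 + 7*-5 - -7*-8
= 18 + 135 + -91 = 62
Area = (1/2)|62| = 31.

31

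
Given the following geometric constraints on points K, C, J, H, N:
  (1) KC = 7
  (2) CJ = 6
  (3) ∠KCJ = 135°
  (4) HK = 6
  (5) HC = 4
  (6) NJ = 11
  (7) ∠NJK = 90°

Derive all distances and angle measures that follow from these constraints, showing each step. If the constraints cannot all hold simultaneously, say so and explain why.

The constraints are consistent.

Step 1: From KC = 7, CJ = 6, and ∠KCJ = 135°, by the law of cosines:
  KJ² = KC² + CJ² - 2·KC·CJ·cos(135°) = 49 + 36 + 59.4 = 144.4
  KJ ≈ 12.02

Step 2: From KC = 7, KH = 6, CH = 4, by the inverse law of cosines:
  cos(∠CKH) = (KC² + KH² - CH²) / (2·KC·KH)
  ∠CKH = 34.77°

Step 3: From CH = 4, CK = 7, HK = 6, by the inverse law of cosines:
  cos(∠HCK) = (CH² + CK² - HK²) / (2·CH·CK)
  ∠HCK = 58.81°

Step 4: From HC = 4, HK = 6, CK = 7, by the inverse law of cosines:
  cos(∠CHK) = (HC² + HK² - CK²) / (2·HC·HK)
  ∠CHK = 86.42°

Step 5: From KJ = 12.02, JN = 11, and ∠KJN = 90°, by the law of cosines:
  KN² = KJ² + JN² - 2·KJ·JN·cos(90°) = 144.4 + 121 - 0 = 265.4
  KN ≈ 16.29

Step 6: From KC = 7, KJ = 12.02, CJ = 6, by the inverse law of cosines:
  cos(∠CKJ) = (KC² + KJ² - CJ²) / (2·KC·KJ)
  ∠CKJ = 20.68°

Step 7: From JC = 6, JK = 12.02, CK = 7, by the inverse law of cosines:
  cos(∠CJK) = (JC² + JK² - CK²) / (2·JC·JK)
  ∠CJK = 24.32°

Step 8: From KJ = 12.02, KN = 16.29, JN = 11, by the inverse law of cosines:
  cos(∠JKN) = (KJ² + KN² - JN²) / (2·KJ·KN)
  ∠JKN = 42.47°

Step 9: From NJ = 11, NK = 16.29, JK = 12.02, by the inverse law of cosines:
  cos(∠JNK) = (NJ² + NK² - JK²) / (2·NJ·NK)
  ∠JNK = 47.53°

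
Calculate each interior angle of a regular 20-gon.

Each interior angle of a regular n-gon is (n - 2) * 180 / n.
For n = 20: (20 - 2) * 180 / 20 = 3240/20 = 162 degrees.

162 degrees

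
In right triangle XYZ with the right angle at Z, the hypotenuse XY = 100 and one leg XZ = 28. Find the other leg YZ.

By the Pythagorean theorem: YZ^2 = XY^2 - XZ^2
YZ^2 = 100^2 - 28^2 = 10000 - 784 = 9216
YZ = sqrt(9216) = 96

96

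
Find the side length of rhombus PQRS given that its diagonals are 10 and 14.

The diagonals of a rhombus bisect each other at right angles.
Half-diagonals: 10/2 = 5 and 14/2 = 7
side = sqrt(5^2 + 7^2)
side = sqrt(25 + 49)
side = sqrt(74)

sqrt(74)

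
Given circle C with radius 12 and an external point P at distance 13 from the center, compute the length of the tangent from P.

Let T be the point of tangency. Then CT ⊥ PT (radius ⊥ tangent).
In right triangle CTP: CP² = CT² + PT²
13² = 12² + PT²
PT² = 25, PT = 5

5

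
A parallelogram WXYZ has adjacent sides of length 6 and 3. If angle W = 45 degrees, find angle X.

Consecutive angles are supplementary: angle X = 180 - 45 = 135 degrees.

135 degrees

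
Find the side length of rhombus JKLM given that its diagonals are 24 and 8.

In a rhombus, the diagonals bisect each other perpendicularly, creating four congruent right triangles.
Each triangle has legs 12 (half of 24) and 4 (half of 8).
The hypotenuse of each right triangle is a side of the rhombus:
side = sqrt(12^2 + 4^2) = sqrt(160) = 4*sqrt(10)

4*sqrt(10)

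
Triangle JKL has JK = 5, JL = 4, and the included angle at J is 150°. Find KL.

By the law of cosines: KL^2 = JK^2 + JL^2 - 2*JK*JL*cos(J)
KL^2 = 5^2 + 4^2 - 2*5*4*cos(150°)
KL^2 = 25 + 16 - 40*(-sqrt(3)/2)
KL^2 = 20*sqrt(3) + 41
KL = sqrt(20*sqrt(3) + 41)

sqrt(20*sqrt(3) + 41)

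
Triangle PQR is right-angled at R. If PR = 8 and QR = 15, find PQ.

PQ = sqrt(8^2 + 15^2) = sqrt(289) = 17

17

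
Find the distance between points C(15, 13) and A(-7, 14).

The horizontal distance is |-7 - 15| = 22 and the vertical distance is |14 - 13| = 1.
By the Pythagorean theorem, d = sqrt(22^2 + 1^2) = sqrt(485).

sqrt(485)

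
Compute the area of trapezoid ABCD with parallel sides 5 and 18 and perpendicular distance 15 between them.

Area of a trapezoid = (base1 + base2) * height / 2
Area = (5 + 18) * 15 / 2
Area = 23 * 15 / 2
Area = 345 / 2
Area = 345/2

345/2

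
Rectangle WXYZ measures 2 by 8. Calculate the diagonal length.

A rectangle's diagonal splits it into two right triangles, with the diagonal as the hypotenuse.
By the Pythagorean theorem, d^2 = 2^2 + 8^2 = 68.
Therefore d = sqrt(68) = 2*sqrt(17).

2*sqrt(17)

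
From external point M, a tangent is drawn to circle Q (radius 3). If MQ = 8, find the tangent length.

The tangent, radius, and line from the external point to the center form a right triangle.
The right angle is where the tangent meets the radius.
By the Pythagorean theorem: tangent² + 3² = 8²
tangent² = 64 - 9 = 55
tangent = sqrt(55)

sqrt(55)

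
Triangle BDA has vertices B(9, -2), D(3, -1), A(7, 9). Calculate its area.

Using the Shoelace formula for a triangle:
Area = (1/2)|x0(y1 - y2) + x1(y2 - y0) + x2(y0 - y1)|
Area = (1/2)|9(-1 - 9) + 3(9 - -2) + 7(-2 - -1)|
Area = (1/2)|-90 + 33 + -7|
Area = (1/2)|-64|
Area = (1/2)(64)
Area = 32

32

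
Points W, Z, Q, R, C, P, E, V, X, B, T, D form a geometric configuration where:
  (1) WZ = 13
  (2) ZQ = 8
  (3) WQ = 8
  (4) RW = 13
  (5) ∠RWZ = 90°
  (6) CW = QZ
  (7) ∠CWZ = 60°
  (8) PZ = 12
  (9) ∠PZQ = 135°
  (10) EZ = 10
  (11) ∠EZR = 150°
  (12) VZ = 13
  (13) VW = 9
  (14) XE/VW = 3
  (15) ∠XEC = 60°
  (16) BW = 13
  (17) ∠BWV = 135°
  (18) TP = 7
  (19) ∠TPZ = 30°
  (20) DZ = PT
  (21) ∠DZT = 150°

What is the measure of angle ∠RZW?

Step 1: By the law of cosines on triangle ZWR: ZR² = 13² + 13² − 2·13·13·cos(90°) = 338, so ZR = 13·√2.
Step 2: By the inverse law of cosines on triangle RZW: cos(∠RZW) = ((13·√2)² + 13² − 13²) / (2·13·√2·13) = 338/478 = 0.7071, so ∠RZW = 45°.

Therefore, the measure of angle ∠RZW = 45°.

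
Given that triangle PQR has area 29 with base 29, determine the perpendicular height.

height = 2 * 29 / 29 = 2

2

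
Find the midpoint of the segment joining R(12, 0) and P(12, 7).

The midpoint is the average of the coordinates:
x: (12 + 12)/2 = 12
y: (0 + 7)/2 = 7/2
Midpoint = (12, 7/2)

(12, 7/2)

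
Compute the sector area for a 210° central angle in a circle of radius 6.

Sector area = π(6²)(7/12) = 21*pi

21*pi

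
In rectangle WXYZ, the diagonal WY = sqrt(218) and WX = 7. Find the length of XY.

The diagonal of a rectangle forms a right triangle with the two sides.
Rearranging the Pythagorean theorem: missing side = sqrt(d^2 - known^2).
= sqrt(218 - 49) = sqrt(169) = 13.

13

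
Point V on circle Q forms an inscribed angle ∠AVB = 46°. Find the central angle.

By the inscribed angle theorem, the central angle is twice the inscribed angle.
Central angle = 2 × 46° = 92°

92°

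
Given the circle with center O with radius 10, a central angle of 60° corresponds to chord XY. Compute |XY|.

Drop a perpendicular from the center to the chord, bisecting both the chord and the central angle.
Each half-chord = r sin(θ/2) = 10 sin(30°).
The full chord = 2 × 10 × sin(30°) = 10.

10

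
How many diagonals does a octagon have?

The number of diagonals in an n-gon is n(n - 3)/2.
For n = 8: 8(8 - 3)/2 = 8 × 5 / 2 = 20.

20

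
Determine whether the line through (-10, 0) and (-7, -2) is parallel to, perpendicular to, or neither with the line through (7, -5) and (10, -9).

Slope of line 1: m1 = (-2 - 0)/(-7 - -10) = -2/3 = -2/3
Slope of line 2: m2 = (-9 - -5)/(10 - 7) = -4/3 = -4/3
m1 != m2 and m1*m2 = 8/9 != -1. Neither.

Neither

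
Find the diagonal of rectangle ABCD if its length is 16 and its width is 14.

d = sqrt(16^2 + 14^2) = sqrt(452) = 2*sqrt(113)

2*sqrt(113)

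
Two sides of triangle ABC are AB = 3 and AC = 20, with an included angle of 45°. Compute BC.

By the law of cosines: BC^2 = AB^2 + AC^2 - 2*AB*AC*cos(A)
BC^2 = 3^2 + 20^2 - 2*3*20*cos(45°)
BC^2 = 9 + 400 - 120*(sqrt(2)/2)
BC^2 = 409 - 60*sqrt(2)
BC = sqrt(409 - 60*sqrt(2))

sqrt(409 - 60*sqrt(2))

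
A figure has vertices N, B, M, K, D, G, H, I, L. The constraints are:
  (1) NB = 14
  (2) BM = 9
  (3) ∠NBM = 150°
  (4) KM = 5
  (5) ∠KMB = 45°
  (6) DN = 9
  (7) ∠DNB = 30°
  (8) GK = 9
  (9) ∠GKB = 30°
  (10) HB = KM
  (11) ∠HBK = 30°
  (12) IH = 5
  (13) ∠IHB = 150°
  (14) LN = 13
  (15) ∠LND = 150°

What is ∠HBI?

From the given relations: HB = KM = 5.
Step 1: By the law of cosines on triangle BHI: BI² = 5² + 5² − 2·5·5·cos(150°) = 93.3, so BI ≈ 9.66.
Step 2: By the inverse law of cosines on triangle HBI: cos(∠HBI) = (5² + 9.66² − 5²) / (2·5·9.66) = 93.3/96.59 = 0.9659, so ∠HBI = 15°.

Therefore, the measure of angle ∠HBI = 15°.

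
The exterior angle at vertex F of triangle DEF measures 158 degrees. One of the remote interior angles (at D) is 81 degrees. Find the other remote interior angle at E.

angle E = 158 - 81 = 77 degrees (exterior angle theorem).

77 degrees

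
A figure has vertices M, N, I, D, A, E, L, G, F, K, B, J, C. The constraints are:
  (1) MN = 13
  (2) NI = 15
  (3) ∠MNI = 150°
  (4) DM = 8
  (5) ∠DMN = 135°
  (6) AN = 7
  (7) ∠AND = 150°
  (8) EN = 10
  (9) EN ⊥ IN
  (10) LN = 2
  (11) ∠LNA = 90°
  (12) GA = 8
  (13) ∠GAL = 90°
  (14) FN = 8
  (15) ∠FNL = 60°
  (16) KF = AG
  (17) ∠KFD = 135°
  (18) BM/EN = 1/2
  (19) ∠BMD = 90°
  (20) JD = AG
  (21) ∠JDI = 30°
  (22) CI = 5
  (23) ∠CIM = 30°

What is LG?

Step 1: By the law of cosines on triangle LNA: LA² = 2² + 7² − 2·2·7·cos(90°) = 53, so LA = √53.
Step 2: By the law of cosines on triangle LAG: LG² = √53² + 8² − 2·√53·8·cos(90°) = 117, so LG = 3·√13.

Therefore, the length of LG = 3·√13.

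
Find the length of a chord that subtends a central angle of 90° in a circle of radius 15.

Chord length = 2r sin(θ/2)
= 2 × 15 × sin(90°/2)
= 2 × 15 × sin(45°)
= 15*sqrt(2)

15*sqrt(2)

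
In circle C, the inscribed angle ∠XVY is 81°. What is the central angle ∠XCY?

By the inscribed angle theorem, the central angle is twice the inscribed angle.
Central angle = 2 × 81° = 162°

162°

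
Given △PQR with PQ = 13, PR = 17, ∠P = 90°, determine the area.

When two sides and the included angle are known, the area formula is (1/2)ab sin(C).
The height from one side to the opposite vertex is 17 sin(90°) = 17.
Area = (1/2) * 13 * 17 = 221/2.

221/2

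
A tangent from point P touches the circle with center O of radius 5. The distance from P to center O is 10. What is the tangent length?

tangent = √(d² - r²) = √(10² - 5²) = √(100 - 25) = √75 = 5*sqrt(3)

5*sqrt(3)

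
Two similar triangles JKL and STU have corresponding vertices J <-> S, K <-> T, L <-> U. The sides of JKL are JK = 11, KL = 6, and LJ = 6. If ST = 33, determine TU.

k = 33/11 = 3. TU = 3 * 6 = 18.

18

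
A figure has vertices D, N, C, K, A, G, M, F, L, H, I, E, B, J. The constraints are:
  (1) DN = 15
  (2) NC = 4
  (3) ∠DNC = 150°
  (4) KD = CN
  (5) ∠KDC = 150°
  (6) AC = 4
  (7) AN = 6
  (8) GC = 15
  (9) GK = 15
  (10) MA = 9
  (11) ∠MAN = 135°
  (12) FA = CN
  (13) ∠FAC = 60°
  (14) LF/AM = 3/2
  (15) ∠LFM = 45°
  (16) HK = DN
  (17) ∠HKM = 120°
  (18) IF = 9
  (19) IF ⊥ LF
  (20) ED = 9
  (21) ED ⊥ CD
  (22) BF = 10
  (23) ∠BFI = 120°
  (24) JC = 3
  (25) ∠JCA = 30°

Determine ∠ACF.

From the given relations: FA = CN = 4.
Step 1: By the law of cosines on triangle CAF: CF² = 4² + 4² − 2·4·4·cos(60°) = 16, so CF = 4.
Step 2: By the inverse law of cosines on triangle ACF: cos(∠ACF) = (4² + 4² − 4²) / (2·4·4) = 16/32 = 0.5, so ∠ACF = 60°.

Therefore, the measure of angle ∠ACF = 60°.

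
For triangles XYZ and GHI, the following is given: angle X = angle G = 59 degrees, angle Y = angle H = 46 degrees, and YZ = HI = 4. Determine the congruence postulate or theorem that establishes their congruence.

The given information matches AAS: Two pairs of corresponding angles and a non-included side are equal (Angle-Angle-Side).

AAS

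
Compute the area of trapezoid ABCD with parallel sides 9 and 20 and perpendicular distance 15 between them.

Area = (9 + 20) * 15 / 2 = 435 / 2 = 435/2

435/2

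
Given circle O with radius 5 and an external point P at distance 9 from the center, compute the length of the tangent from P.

The tangent, radius, and line from the external point to the center form a right triangle.
The right angle is where the tangent meets the radius.
By the Pythagorean theorem: tangent² + 5² = 9²
tangent² = 81 - 25 = 56
tangent = 2*sqrt(14)

2*sqrt(14)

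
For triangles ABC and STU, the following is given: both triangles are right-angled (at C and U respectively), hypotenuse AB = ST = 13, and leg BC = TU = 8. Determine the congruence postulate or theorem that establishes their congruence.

Consider the given information: both triangles are right-angled (at C and U respectively), hypotenuse AB = ST = 13, and leg BC = TU = 8
This is not ASA or AAS: ASA requires two angles and the side between them. AAS requires two angles and a non-included side.
The correct criterion is HL. The hypotenuse and one leg of two right triangles are equal (Hypotenuse-Leg).

HL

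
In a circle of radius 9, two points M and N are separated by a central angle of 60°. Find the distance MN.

Chord = 2(9) sin(30°) = 9

9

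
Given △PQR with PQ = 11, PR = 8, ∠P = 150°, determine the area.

Area = (1/2) * PQ * PR * sin(P)
Area = (1/2) * 11 * 8 * sin(150°)
Area = (1/2) * 11 * 8 * 1/2
Area = 22

22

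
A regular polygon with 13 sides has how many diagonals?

The number of diagonals in an n-gon is n(n - 3)/2.
For n = 13: 13(13 - 3)/2 = 13 × 10 / 2 = 65.

65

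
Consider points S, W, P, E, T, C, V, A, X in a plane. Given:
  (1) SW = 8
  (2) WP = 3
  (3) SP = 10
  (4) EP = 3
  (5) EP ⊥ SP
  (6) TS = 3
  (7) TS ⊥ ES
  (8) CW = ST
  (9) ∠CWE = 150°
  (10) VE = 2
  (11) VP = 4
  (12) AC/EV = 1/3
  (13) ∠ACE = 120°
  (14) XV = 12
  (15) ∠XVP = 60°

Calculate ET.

Step 1: By the law of cosines on triangle EPS: ES² = 3² + 10² − 2·3·10·cos(90°) = 109, so ES = √109.
Step 2: By the law of cosines on triangle EST: ET² = √109² + 3² − 2·√109·3·cos(90°) = 118, so ET = √118.

Therefore, the length of ET = √118.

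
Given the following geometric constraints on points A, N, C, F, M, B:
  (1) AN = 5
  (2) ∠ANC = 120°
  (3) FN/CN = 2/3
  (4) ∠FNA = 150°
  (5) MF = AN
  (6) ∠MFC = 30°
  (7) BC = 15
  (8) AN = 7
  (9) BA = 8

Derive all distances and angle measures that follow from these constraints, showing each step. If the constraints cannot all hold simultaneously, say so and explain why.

These constraints are not satisfiable: (1) AN = 5 and (8) AN = 7 assign two different lengths to the same segment. No planar figure meets all of them, so nothing further can be derived.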